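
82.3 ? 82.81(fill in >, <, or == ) <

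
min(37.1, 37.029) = 37.029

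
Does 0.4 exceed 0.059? Yes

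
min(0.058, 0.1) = 0.058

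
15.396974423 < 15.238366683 False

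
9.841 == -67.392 False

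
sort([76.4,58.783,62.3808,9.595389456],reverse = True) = [76.4,62.3808,58.783,9.595389456]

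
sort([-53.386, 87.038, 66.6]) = [-53.386, 66.6, 87.038]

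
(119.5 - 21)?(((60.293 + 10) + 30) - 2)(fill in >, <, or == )>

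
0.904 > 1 False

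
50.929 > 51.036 False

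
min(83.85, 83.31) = 83.31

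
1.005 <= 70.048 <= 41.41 False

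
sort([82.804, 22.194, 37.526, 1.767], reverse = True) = [82.804, 37.526, 22.194, 1.767]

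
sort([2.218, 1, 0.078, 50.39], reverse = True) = [50.39, 2.218, 1, 0.078]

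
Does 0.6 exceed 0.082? Yes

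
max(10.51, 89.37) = 89.37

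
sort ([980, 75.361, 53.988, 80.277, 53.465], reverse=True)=[980, 80.277, 75.361, 53.988, 53.465]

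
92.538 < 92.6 True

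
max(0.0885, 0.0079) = 0.0885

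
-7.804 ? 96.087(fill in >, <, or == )<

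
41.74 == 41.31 False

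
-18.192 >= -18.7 True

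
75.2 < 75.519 True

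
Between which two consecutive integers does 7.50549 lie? 7 and 8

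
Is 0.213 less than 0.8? Yes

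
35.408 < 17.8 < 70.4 False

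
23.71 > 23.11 True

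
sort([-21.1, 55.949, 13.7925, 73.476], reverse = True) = [73.476, 55.949, 13.7925, -21.1]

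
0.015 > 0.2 False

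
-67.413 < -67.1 True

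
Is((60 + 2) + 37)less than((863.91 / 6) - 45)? No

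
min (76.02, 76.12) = 76.02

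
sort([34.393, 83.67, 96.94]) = [34.393, 83.67, 96.94]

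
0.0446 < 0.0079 False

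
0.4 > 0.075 True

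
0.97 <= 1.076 True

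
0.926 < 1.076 True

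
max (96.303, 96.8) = 96.8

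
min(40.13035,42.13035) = 40.13035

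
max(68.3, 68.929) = 68.929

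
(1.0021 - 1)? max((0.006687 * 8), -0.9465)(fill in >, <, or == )<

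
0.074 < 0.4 True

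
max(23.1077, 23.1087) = 23.1087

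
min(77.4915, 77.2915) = 77.2915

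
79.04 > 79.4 False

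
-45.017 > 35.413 False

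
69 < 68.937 False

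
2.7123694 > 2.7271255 False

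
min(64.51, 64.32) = 64.32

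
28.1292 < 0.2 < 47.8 False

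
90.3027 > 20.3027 True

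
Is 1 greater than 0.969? Yes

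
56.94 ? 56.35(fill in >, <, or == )>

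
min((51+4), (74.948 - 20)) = 54.948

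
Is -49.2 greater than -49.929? Yes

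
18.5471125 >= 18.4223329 True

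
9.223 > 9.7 False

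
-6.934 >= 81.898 False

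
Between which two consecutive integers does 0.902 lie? 0 and 1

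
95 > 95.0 False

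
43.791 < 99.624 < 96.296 False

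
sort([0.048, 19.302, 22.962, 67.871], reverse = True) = [67.871, 22.962, 19.302, 0.048]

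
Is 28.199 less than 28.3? Yes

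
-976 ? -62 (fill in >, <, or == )<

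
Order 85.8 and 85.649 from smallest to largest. 85.649, 85.8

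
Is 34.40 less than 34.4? No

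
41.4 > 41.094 True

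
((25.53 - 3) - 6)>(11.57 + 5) False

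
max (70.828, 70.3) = 70.828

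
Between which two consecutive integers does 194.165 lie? 194 and 195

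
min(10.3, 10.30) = 10.3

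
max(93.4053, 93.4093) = 93.4093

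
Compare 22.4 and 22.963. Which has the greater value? 22.963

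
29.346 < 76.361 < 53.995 False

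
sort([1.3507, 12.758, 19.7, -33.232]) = [-33.232, 1.3507, 12.758, 19.7]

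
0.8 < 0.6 False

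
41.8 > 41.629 True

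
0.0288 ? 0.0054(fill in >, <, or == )>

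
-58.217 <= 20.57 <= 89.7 True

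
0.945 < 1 True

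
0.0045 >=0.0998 False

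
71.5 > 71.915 False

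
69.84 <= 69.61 False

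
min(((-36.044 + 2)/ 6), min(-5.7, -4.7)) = -5.7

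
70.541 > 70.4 True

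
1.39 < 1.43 True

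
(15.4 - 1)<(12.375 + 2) False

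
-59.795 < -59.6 True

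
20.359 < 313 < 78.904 False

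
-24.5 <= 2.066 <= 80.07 True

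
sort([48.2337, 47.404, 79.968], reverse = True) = [79.968, 48.2337, 47.404]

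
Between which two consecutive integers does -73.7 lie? -74 and -73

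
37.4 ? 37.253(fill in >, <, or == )>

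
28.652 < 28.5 False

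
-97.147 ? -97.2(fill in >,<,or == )>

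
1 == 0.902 False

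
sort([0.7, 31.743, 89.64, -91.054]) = [-91.054, 0.7, 31.743, 89.64]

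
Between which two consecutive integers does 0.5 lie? 0 and 1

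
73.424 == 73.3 False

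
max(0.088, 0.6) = 0.6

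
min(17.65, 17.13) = 17.13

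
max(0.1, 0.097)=0.1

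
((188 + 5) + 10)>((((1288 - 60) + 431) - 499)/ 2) False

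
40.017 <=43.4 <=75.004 True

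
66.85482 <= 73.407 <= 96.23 True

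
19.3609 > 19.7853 False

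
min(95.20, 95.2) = 95.20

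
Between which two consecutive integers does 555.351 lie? 555 and 556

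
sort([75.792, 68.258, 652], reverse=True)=[652, 75.792, 68.258]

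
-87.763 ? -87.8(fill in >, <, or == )>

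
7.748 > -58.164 True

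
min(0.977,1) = 0.977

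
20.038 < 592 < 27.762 False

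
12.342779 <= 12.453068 True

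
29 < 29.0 False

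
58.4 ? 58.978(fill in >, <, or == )<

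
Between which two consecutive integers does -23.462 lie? -24 and -23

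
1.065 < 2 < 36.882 True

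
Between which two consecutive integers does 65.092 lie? 65 and 66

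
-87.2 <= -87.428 False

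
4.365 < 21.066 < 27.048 True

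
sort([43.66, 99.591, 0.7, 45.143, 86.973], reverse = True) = [99.591, 86.973, 45.143, 43.66, 0.7]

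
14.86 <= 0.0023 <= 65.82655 False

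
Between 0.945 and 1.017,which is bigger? 1.017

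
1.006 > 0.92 True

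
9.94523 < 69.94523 True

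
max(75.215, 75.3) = 75.3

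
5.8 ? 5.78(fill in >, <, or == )>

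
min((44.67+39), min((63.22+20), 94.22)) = 83.22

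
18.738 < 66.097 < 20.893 False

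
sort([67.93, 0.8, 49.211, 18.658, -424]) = [-424, 0.8, 18.658, 49.211, 67.93]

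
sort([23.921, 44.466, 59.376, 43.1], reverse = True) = [59.376, 44.466, 43.1, 23.921]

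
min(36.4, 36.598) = 36.4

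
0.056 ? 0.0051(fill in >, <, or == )>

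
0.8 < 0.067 False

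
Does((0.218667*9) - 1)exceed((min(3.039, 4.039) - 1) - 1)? No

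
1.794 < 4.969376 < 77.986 True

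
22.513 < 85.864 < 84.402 False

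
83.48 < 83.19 False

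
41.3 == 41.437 False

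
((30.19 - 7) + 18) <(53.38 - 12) True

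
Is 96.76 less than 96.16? No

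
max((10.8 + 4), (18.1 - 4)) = 14.8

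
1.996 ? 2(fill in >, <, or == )<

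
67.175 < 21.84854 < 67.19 False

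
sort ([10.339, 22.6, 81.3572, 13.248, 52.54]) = [10.339, 13.248, 22.6, 52.54, 81.3572]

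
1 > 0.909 True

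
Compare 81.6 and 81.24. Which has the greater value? 81.6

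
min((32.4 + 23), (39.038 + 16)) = 55.038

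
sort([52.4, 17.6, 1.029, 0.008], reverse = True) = [52.4, 17.6, 1.029, 0.008]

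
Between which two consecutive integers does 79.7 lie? 79 and 80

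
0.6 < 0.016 False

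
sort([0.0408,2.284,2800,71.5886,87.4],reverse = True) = [2800,87.4,71.5886,2.284,0.0408]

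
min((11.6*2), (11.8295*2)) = 23.2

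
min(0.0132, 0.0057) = 0.0057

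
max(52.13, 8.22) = 52.13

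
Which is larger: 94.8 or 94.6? 94.8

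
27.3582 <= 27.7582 True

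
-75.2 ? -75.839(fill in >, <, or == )>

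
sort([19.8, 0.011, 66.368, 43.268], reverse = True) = [66.368, 43.268, 19.8, 0.011]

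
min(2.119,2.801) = 2.119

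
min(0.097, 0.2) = 0.097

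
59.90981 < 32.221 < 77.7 False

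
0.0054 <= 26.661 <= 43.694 True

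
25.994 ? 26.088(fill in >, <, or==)<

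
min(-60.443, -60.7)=-60.7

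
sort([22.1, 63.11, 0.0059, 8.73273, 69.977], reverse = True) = [69.977, 63.11, 22.1, 8.73273, 0.0059]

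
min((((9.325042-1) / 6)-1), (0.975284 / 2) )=0.387507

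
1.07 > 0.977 True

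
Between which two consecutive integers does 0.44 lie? 0 and 1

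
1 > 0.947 True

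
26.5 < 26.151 False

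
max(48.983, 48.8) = 48.983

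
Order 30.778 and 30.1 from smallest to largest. 30.1, 30.778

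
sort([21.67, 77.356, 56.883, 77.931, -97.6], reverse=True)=[77.931, 77.356, 56.883, 21.67, -97.6]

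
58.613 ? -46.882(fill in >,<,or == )>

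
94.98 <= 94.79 False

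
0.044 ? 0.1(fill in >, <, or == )<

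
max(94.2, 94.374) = 94.374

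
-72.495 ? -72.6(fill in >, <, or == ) >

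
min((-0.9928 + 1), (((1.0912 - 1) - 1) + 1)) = 0.0072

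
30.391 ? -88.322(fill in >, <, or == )>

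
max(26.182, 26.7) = 26.7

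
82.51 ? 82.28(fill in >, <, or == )>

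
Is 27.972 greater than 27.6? Yes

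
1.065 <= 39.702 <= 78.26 True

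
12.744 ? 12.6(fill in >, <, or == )>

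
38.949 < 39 True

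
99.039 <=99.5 True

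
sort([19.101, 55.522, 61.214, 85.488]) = [19.101, 55.522, 61.214, 85.488]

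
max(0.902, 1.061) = 1.061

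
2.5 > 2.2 True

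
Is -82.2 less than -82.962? No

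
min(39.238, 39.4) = 39.238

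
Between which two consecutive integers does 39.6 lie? 39 and 40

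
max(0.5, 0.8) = 0.8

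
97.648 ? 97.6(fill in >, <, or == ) >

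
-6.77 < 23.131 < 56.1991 True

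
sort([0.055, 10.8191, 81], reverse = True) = [81, 10.8191, 0.055]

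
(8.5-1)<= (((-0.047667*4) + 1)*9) False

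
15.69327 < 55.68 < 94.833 True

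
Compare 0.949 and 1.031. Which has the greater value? 1.031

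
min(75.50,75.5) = 75.50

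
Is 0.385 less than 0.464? Yes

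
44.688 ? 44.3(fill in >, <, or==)>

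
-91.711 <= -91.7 True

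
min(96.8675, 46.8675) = 46.8675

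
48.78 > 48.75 True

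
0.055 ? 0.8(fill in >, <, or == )<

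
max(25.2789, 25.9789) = 25.9789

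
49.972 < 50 True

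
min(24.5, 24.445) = 24.445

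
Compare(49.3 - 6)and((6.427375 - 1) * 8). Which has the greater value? ((6.427375 - 1) * 8)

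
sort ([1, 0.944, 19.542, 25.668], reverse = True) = [25.668, 19.542, 1, 0.944]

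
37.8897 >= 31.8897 True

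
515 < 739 True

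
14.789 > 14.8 False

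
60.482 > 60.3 True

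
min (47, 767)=47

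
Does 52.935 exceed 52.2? Yes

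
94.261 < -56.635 False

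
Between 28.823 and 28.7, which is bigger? 28.823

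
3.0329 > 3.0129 True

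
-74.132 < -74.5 False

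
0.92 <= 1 True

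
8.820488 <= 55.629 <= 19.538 False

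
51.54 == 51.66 False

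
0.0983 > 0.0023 True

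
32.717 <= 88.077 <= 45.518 False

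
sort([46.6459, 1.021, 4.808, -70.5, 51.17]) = [-70.5, 1.021, 4.808, 46.6459, 51.17]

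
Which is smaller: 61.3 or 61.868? 61.3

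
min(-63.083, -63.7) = -63.7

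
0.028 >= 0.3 False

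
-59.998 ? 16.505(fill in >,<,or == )<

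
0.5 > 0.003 True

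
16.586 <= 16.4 False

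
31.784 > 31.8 False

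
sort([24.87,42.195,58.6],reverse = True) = [58.6,42.195,24.87]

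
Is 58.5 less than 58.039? No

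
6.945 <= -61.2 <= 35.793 False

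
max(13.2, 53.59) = 53.59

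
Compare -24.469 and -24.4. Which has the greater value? -24.4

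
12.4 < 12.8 True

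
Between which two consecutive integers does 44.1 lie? 44 and 45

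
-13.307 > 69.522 False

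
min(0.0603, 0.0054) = 0.0054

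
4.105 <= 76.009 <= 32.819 False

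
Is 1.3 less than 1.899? Yes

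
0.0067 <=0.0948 True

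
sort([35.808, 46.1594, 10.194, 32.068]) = [10.194, 32.068, 35.808, 46.1594]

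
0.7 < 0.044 False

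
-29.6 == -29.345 False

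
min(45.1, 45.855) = 45.1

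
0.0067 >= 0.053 False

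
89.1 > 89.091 True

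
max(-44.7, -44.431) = -44.431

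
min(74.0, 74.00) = 74.0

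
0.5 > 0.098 True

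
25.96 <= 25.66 False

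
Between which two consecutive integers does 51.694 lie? 51 and 52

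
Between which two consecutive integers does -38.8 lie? -39 and -38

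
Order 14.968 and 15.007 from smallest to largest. 14.968, 15.007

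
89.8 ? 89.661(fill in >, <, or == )>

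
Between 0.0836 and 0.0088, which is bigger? 0.0836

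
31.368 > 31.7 False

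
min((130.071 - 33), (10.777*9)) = 96.993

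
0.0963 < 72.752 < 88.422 True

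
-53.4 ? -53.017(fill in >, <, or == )<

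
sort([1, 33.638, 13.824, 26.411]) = [1, 13.824, 26.411, 33.638]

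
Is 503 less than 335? No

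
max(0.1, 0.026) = 0.1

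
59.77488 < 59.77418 False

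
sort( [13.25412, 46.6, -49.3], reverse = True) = [46.6, 13.25412, -49.3]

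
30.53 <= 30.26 False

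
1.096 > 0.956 True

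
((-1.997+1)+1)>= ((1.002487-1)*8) False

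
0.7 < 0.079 False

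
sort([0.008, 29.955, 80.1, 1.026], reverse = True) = [80.1, 29.955, 1.026, 0.008]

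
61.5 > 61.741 False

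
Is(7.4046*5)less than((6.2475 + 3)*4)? No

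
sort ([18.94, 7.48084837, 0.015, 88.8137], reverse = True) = [88.8137, 18.94, 7.48084837, 0.015]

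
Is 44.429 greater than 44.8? No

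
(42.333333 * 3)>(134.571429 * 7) False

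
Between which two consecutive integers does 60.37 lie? 60 and 61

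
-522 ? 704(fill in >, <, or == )<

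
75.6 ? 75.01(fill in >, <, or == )>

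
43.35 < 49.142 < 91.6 True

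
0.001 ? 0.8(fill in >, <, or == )<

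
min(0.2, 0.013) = 0.013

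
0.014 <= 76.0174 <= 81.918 True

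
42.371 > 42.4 False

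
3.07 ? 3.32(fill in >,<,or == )<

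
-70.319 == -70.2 False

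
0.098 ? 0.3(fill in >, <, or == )<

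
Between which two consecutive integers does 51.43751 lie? 51 and 52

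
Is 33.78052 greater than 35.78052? No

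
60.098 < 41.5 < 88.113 False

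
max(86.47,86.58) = 86.58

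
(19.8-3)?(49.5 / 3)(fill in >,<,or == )>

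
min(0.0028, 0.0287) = 0.0028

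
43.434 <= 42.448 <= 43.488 False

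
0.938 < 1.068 True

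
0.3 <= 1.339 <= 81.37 True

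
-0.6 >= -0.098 False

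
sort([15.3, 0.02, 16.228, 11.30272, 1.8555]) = [0.02, 1.8555, 11.30272, 15.3, 16.228]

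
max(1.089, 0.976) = 1.089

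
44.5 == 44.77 False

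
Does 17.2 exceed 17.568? No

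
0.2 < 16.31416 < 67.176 True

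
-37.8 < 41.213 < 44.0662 True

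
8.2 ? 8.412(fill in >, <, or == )<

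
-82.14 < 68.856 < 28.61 False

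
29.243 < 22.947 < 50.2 False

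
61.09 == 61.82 False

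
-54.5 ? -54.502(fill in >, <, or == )>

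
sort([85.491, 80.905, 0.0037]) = [0.0037, 80.905, 85.491]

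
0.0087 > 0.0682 False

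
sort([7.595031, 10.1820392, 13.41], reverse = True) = [13.41, 10.1820392, 7.595031]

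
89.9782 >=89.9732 True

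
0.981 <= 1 True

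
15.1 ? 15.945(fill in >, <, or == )<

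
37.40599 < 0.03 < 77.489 False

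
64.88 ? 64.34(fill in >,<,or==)>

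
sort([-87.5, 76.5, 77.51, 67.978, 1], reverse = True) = [77.51, 76.5, 67.978, 1, -87.5]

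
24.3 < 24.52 True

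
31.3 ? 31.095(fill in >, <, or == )>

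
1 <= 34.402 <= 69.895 True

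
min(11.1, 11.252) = 11.1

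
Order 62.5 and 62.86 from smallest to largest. 62.5, 62.86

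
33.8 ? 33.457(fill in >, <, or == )>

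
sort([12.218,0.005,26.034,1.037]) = [0.005,1.037,12.218,26.034]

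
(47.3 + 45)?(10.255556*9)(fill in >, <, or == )<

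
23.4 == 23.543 False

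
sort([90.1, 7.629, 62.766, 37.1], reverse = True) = [90.1, 62.766, 37.1, 7.629]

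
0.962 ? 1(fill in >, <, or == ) <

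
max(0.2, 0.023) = 0.2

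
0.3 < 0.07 False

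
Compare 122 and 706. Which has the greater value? 706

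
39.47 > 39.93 False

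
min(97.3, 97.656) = 97.3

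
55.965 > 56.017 False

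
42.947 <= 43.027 True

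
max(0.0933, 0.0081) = 0.0933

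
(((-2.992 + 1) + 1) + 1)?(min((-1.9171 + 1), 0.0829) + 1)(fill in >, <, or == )<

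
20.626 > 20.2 True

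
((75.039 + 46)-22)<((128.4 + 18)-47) True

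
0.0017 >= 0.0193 False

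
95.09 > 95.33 False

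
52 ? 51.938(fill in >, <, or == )>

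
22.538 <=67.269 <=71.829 True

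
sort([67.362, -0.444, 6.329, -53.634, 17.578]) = [-53.634, -0.444, 6.329, 17.578, 67.362]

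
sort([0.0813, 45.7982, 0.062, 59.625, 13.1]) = [0.062, 0.0813, 13.1, 45.7982, 59.625]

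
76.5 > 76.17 True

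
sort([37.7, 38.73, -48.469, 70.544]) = [-48.469, 37.7, 38.73, 70.544]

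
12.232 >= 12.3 False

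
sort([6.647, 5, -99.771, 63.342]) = [-99.771, 5, 6.647, 63.342]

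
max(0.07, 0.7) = 0.7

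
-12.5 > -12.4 False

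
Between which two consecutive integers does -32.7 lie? -33 and -32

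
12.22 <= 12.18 False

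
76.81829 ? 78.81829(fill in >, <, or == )<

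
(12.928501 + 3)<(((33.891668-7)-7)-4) False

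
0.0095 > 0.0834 False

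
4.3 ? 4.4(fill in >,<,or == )<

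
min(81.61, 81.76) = 81.61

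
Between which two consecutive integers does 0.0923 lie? 0 and 1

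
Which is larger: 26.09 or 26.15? 26.15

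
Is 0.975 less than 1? Yes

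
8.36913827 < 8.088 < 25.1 False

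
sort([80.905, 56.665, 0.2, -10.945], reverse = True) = [80.905, 56.665, 0.2, -10.945]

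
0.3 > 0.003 True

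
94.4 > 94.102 True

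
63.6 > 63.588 True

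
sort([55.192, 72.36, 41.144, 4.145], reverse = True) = [72.36, 55.192, 41.144, 4.145]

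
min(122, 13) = 13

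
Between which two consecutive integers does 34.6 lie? 34 and 35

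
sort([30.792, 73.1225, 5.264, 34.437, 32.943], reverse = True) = [73.1225, 34.437, 32.943, 30.792, 5.264]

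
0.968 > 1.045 False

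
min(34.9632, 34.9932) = 34.9632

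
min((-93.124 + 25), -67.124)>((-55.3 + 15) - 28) True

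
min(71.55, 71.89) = 71.55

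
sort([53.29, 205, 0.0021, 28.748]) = [0.0021, 28.748, 53.29, 205]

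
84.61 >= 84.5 True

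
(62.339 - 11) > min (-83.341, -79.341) True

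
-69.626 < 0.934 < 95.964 True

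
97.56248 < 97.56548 True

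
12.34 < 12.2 False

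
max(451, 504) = 504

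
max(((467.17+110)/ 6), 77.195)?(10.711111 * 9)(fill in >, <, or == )<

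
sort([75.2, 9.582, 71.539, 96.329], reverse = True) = [96.329, 75.2, 71.539, 9.582]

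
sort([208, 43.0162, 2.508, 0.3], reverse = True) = [208, 43.0162, 2.508, 0.3]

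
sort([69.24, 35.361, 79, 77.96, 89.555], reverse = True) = [89.555, 79, 77.96, 69.24, 35.361]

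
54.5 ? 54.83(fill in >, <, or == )<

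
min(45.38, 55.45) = 45.38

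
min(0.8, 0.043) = 0.043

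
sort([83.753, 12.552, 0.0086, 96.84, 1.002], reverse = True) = [96.84, 83.753, 12.552, 1.002, 0.0086]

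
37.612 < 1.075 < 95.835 False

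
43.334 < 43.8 True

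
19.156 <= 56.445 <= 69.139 True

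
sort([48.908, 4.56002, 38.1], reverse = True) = [48.908, 38.1, 4.56002]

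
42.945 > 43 False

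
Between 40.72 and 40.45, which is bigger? 40.72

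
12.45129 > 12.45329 False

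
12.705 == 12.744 False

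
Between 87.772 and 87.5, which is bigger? 87.772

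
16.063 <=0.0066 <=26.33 False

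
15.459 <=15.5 True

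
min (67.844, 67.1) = 67.1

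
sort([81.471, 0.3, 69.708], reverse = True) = [81.471, 69.708, 0.3]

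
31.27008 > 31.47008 False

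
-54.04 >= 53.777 False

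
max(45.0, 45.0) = 45.0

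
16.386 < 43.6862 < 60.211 True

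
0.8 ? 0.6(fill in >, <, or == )>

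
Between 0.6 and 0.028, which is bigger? 0.6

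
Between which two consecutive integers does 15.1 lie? 15 and 16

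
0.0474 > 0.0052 True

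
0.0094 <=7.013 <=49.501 True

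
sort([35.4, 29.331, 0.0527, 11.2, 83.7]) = [0.0527, 11.2, 29.331, 35.4, 83.7]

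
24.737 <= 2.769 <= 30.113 False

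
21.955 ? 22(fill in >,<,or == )<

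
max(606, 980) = 980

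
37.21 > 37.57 False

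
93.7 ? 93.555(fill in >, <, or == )>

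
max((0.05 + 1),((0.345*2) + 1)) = 1.69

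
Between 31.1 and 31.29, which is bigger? 31.29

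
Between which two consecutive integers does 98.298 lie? 98 and 99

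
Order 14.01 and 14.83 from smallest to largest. 14.01,14.83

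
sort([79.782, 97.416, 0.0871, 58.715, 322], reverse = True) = [322, 97.416, 79.782, 58.715, 0.0871]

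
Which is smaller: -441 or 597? -441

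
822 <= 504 False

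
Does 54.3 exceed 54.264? Yes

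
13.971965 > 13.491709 True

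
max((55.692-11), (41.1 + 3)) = 44.692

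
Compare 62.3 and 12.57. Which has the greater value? 62.3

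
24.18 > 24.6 False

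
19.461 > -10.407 True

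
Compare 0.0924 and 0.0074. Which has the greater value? 0.0924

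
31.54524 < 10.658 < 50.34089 False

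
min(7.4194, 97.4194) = 7.4194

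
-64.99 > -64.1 False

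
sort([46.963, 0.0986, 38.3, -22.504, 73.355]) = [-22.504, 0.0986, 38.3, 46.963, 73.355]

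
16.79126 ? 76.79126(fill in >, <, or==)<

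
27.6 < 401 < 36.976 False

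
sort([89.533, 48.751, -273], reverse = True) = [89.533, 48.751, -273]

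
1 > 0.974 True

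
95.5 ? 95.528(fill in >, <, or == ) <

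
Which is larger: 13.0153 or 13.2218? 13.2218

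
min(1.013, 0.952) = 0.952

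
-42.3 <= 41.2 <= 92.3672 True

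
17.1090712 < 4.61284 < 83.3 False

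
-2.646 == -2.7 False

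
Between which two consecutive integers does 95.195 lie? 95 and 96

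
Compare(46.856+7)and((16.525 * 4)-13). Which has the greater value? (46.856+7)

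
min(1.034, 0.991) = 0.991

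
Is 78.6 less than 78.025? No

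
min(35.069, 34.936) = 34.936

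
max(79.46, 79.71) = 79.71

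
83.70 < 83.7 False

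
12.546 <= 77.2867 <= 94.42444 True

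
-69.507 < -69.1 True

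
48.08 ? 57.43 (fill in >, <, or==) <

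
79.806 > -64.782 True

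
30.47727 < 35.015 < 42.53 True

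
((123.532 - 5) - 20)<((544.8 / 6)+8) True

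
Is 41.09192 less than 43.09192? Yes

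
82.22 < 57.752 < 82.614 False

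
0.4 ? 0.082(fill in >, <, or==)>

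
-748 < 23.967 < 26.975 True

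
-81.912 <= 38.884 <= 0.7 False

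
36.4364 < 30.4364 False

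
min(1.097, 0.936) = 0.936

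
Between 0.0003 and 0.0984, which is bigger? 0.0984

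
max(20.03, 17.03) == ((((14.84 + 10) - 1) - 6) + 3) False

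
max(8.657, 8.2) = 8.657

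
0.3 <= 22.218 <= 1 False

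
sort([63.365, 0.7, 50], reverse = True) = [63.365, 50, 0.7]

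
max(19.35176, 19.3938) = 19.3938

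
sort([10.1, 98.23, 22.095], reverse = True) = [98.23, 22.095, 10.1]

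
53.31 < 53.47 True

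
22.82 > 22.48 True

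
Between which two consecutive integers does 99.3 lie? 99 and 100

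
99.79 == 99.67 False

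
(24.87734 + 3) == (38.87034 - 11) False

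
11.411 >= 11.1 True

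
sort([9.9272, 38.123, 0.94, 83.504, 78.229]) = [0.94, 9.9272, 38.123, 78.229, 83.504]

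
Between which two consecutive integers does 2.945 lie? 2 and 3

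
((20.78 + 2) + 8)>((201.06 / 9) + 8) True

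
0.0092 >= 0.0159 False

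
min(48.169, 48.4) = 48.169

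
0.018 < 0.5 True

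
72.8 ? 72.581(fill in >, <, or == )>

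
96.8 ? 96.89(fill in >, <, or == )<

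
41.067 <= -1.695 False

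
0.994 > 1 False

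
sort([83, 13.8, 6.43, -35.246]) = [-35.246, 6.43, 13.8, 83]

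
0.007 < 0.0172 True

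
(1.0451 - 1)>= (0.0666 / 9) True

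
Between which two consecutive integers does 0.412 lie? 0 and 1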